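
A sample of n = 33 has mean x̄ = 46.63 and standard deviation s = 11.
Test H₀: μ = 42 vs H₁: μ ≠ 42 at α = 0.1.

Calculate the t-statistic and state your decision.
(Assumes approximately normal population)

df = n - 1 = 32
SE = s/√n = 11/√33 = 1.9149
t = (x̄ - μ₀)/SE = (46.63 - 42)/1.9149 = 2.4179
Critical value: t_{0.05,32} = ±1.694
p-value ≈ 0.0215
Decision: reject H₀

Answer: t = 2.4179, reject H₀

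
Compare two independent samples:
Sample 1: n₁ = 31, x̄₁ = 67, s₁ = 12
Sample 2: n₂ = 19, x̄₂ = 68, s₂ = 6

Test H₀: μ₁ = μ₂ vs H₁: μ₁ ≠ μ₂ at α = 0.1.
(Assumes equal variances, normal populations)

Pooled variance: s²_p = [30×12² + 18×6²]/(48) = 103.5000
s_p = 10.1735
SE = s_p×√(1/n₁ + 1/n₂) = 10.1735×√(1/31 + 1/19) = 2.9641
t = (x̄₁ - x̄₂)/SE = (67 - 68)/2.9641 = -0.3374
df = 48, t-critical = ±1.677
Decision: fail to reject H₀

Answer: t = -0.3374, fail to reject H₀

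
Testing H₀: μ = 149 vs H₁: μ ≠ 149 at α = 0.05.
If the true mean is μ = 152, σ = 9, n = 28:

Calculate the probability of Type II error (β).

SE = σ/√n = 9/√28 = 1.7008
Critical values: μ₀ ± z_0.025×SE = 149 ± 1.960×1.7008
Acceptance region: (145.6664, 152.3336)
Under H₁ (μ = 152): z_high = (152.3336 - 152)/1.7008 = 0.1961, z_low = (145.6664 - 152)/1.7008 = -3.7239
β = P(not reject | H₁) = Φ(0.1961) - Φ(-3.7239) ≈ 0.5776

Answer: β ≈ 0.5776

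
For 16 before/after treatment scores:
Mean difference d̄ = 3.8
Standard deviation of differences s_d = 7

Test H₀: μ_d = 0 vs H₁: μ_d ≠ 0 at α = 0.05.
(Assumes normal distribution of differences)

df = n - 1 = 15
SE = s_d/√n = 7/√16 = 1.7500
t = d̄/SE = 3.8/1.7500 = 2.1714
Critical value: t_{0.025,15} = ±2.131
p-value ≈ 0.0464
Decision: reject H₀

Answer: t = 2.1714, reject H₀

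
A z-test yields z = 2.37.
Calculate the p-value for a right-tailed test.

Answer: p-value ≈ 0.0089

Derivation:
For z = 2.37:
p = P(Z > 2.37) = 1 - Φ(2.37) = 0.0089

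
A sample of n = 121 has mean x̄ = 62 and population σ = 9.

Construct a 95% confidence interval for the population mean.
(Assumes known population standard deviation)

Answer: (60.3963, 63.6037)

Derivation:
Confidence level: 95%, α = 0.05
z_0.025 = 1.960
SE = σ/√n = 9/√121 = 0.8182
Margin of error = 1.960 × 0.8182 = 1.6037
CI: x̄ ± margin = 62 ± 1.6037
CI: (60.3963, 63.6037)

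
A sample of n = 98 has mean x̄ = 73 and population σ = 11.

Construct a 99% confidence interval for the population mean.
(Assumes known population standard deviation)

Confidence level: 99%, α = 0.01
z_0.005 = 2.576
SE = σ/√n = 11/√98 = 1.1112
Margin of error = 2.576 × 1.1112 = 2.8625
CI: x̄ ± margin = 73 ± 2.8625
CI: (70.1375, 75.8625)

Answer: (70.1375, 75.8625)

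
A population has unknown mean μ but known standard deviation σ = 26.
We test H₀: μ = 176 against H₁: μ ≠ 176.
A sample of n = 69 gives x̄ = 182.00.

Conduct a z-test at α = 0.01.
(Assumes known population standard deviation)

Standard error: SE = σ/√n = 26/√69 = 3.1300
z-statistic: z = (x̄ - μ₀)/SE = (182.00 - 176)/3.1300 = 1.9169
Critical value: ±2.576
p-value = 0.0553
Decision: fail to reject H₀

Answer: z = 1.9169, fail to reject H₀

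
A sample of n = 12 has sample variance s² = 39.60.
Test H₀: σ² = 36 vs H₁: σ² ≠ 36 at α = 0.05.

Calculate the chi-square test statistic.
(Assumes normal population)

Answer: χ² = 12.1000, fail to reject H₀

Derivation:
df = n - 1 = 11
χ² = (n-1)s²/σ₀² = 11×39.60/36 = 12.1000
Critical values: χ²_{0.975,11} = 3.816, χ²_{0.025,11} = 21.920
Rejection region: χ² < 3.816 or χ² > 21.920
Decision: fail to reject H₀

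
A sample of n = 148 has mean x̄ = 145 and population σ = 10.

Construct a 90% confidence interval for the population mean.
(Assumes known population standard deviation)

Confidence level: 90%, α = 0.1
z_0.05 = 1.645
SE = σ/√n = 10/√148 = 0.8220
Margin of error = 1.645 × 0.8220 = 1.3522
CI: x̄ ± margin = 145 ± 1.3522
CI: (143.6478, 146.3522)

Answer: (143.6478, 146.3522)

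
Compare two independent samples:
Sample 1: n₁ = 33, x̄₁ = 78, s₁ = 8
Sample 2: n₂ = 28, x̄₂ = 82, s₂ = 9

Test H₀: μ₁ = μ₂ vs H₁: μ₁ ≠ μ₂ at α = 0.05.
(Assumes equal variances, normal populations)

Pooled variance: s²_p = [32×8² + 27×9²]/(59) = 71.7797
s_p = 8.4723
SE = s_p×√(1/n₁ + 1/n₂) = 8.4723×√(1/33 + 1/28) = 2.1769
t = (x̄₁ - x̄₂)/SE = (78 - 82)/2.1769 = -1.8375
df = 59, t-critical = ±2.001
Decision: fail to reject H₀

Answer: t = -1.8375, fail to reject H₀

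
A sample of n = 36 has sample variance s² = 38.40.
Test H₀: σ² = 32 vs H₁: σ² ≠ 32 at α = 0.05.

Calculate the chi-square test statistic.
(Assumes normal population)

Answer: χ² = 42.0000, fail to reject H₀

Derivation:
df = n - 1 = 35
χ² = (n-1)s²/σ₀² = 35×38.40/32 = 42.0000
Critical values: χ²_{0.975,35} = 20.569, χ²_{0.025,35} = 53.203
Rejection region: χ² < 20.569 or χ² > 53.203
Decision: fail to reject H₀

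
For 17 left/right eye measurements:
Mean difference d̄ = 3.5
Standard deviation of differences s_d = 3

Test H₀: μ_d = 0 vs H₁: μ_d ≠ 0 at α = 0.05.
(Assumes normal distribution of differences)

Answer: t = 4.8103, reject H₀

Derivation:
df = n - 1 = 16
SE = s_d/√n = 3/√17 = 0.7276
t = d̄/SE = 3.5/0.7276 = 4.8103
Critical value: t_{0.025,16} = ±2.120
p-value ≈ 0.0002
Decision: reject H₀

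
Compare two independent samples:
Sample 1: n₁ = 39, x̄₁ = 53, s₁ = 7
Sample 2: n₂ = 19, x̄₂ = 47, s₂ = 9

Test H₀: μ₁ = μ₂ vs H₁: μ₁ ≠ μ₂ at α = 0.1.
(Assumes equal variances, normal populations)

Answer: t = 2.7853, reject H₀

Derivation:
Pooled variance: s²_p = [38×7² + 18×9²]/(56) = 59.2857
s_p = 7.6997
SE = s_p×√(1/n₁ + 1/n₂) = 7.6997×√(1/39 + 1/19) = 2.1542
t = (x̄₁ - x̄₂)/SE = (53 - 47)/2.1542 = 2.7853
df = 56, t-critical = ±1.673
Decision: reject H₀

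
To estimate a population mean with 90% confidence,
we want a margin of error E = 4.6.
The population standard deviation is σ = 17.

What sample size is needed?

z_0.05 = 1.645
n = (z×σ/E)² = (1.645×17/4.6)²
n = 36.9585
Round up: n = 37

Answer: n = 37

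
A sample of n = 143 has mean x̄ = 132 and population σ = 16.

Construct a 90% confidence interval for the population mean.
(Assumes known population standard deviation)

Answer: (129.7990, 134.2010)

Derivation:
Confidence level: 90%, α = 0.1
z_0.05 = 1.645
SE = σ/√n = 16/√143 = 1.3380
Margin of error = 1.645 × 1.3380 = 2.2010
CI: x̄ ± margin = 132 ± 2.2010
CI: (129.7990, 134.2010)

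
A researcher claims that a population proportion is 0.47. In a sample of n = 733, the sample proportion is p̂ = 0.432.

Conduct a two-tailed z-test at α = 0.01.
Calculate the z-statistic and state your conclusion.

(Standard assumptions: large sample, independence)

Answer: z = -2.0613, fail to reject H₀

Derivation:
H₀: p = 0.47, H₁: p ≠ 0.47
Standard error: SE = √(p₀(1-p₀)/n) = √(0.47×0.53/733) = 0.018435
z-statistic: z = (p̂ - p₀)/SE = (0.432 - 0.47)/0.018435 = -2.0613
Critical value: z_0.005 = ±2.576
p-value = 0.0393
Decision: fail to reject H₀ at α = 0.01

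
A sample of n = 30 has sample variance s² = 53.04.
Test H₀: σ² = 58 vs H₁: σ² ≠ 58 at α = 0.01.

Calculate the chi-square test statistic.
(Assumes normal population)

df = n - 1 = 29
χ² = (n-1)s²/σ₀² = 29×53.04/58 = 26.5200
Critical values: χ²_{0.995,29} = 13.121, χ²_{0.005,29} = 52.336
Rejection region: χ² < 13.121 or χ² > 52.336
Decision: fail to reject H₀

Answer: χ² = 26.5200, fail to reject H₀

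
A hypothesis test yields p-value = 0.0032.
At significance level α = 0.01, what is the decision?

Compare p-value to α:
0.0032 < 0.01
Decision: reject H₀

Answer: reject H₀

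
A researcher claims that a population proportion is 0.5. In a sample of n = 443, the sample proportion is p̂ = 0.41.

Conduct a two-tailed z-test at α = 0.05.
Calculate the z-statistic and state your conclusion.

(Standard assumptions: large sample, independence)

H₀: p = 0.5, H₁: p ≠ 0.5
Standard error: SE = √(p₀(1-p₀)/n) = √(0.5×0.5/443) = 0.023756
z-statistic: z = (p̂ - p₀)/SE = (0.41 - 0.5)/0.023756 = -3.7885
Critical value: z_0.025 = ±1.960
p-value = 0.0002
Decision: reject H₀ at α = 0.05

Answer: z = -3.7885, reject H₀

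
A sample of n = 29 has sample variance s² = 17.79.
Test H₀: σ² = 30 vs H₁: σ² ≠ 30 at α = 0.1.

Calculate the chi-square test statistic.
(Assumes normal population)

df = n - 1 = 28
χ² = (n-1)s²/σ₀² = 28×17.79/30 = 16.6040
Critical values: χ²_{0.95,28} = 16.928, χ²_{0.05,28} = 41.337
Rejection region: χ² < 16.928 or χ² > 41.337
Decision: reject H₀

Answer: χ² = 16.6040, reject H₀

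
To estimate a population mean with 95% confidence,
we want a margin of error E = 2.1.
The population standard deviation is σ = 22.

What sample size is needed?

z_0.025 = 1.960
n = (z×σ/E)² = (1.960×22/2.1)²
n = 421.6178
Round up: n = 422

Answer: n = 422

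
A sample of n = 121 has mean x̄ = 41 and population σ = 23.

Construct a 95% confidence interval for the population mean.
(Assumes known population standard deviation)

Answer: (36.9018, 45.0982)

Derivation:
Confidence level: 95%, α = 0.05
z_0.025 = 1.960
SE = σ/√n = 23/√121 = 2.0909
Margin of error = 1.960 × 2.0909 = 4.0982
CI: x̄ ± margin = 41 ± 4.0982
CI: (36.9018, 45.0982)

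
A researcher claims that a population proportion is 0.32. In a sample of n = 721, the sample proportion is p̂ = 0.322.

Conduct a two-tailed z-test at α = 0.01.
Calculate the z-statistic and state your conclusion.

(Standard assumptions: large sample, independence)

Answer: z = 0.1151, fail to reject H₀

Derivation:
H₀: p = 0.32, H₁: p ≠ 0.32
Standard error: SE = √(p₀(1-p₀)/n) = √(0.32×0.68/721) = 0.017372
z-statistic: z = (p̂ - p₀)/SE = (0.322 - 0.32)/0.017372 = 0.1151
Critical value: z_0.005 = ±2.576
p-value = 0.9084
Decision: fail to reject H₀ at α = 0.01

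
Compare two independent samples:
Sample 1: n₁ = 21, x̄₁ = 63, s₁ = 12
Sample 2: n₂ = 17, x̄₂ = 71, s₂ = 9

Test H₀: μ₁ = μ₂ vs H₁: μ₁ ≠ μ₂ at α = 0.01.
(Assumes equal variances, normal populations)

Pooled variance: s²_p = [20×12² + 16×9²]/(36) = 116.0000
s_p = 10.7703
SE = s_p×√(1/n₁ + 1/n₂) = 10.7703×√(1/21 + 1/17) = 3.5139
t = (x̄₁ - x̄₂)/SE = (63 - 71)/3.5139 = -2.2767
df = 36, t-critical = ±2.719
Decision: fail to reject H₀

Answer: t = -2.2767, fail to reject H₀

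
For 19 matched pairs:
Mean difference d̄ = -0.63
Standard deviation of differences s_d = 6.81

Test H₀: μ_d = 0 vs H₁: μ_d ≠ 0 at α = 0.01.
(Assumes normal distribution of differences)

df = n - 1 = 18
SE = s_d/√n = 6.81/√19 = 1.5623
t = d̄/SE = -0.63/1.5623 = -0.4033
Critical value: t_{0.005,18} = ±2.878
p-value ≈ 0.6915
Decision: fail to reject H₀

Answer: t = -0.4033, fail to reject H₀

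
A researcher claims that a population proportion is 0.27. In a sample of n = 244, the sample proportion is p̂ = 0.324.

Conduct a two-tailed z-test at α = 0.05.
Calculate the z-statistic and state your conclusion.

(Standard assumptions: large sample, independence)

H₀: p = 0.27, H₁: p ≠ 0.27
Standard error: SE = √(p₀(1-p₀)/n) = √(0.27×0.73/244) = 0.028422
z-statistic: z = (p̂ - p₀)/SE = (0.324 - 0.27)/0.028422 = 1.8999
Critical value: z_0.025 = ±1.960
p-value = 0.0574
Decision: fail to reject H₀ at α = 0.05

Answer: z = 1.8999, fail to reject H₀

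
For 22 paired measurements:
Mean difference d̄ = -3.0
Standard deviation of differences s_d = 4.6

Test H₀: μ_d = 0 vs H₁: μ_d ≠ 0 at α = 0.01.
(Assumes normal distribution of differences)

df = n - 1 = 21
SE = s_d/√n = 4.6/√22 = 0.9807
t = d̄/SE = -3.0/0.9807 = -3.0590
Critical value: t_{0.005,21} = ±2.831
p-value ≈ 0.0060
Decision: reject H₀

Answer: t = -3.0590, reject H₀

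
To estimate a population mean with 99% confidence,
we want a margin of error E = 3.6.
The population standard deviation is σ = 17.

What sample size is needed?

Answer: n = 148

Derivation:
z_0.005 = 2.576
n = (z×σ/E)² = (2.576×17/3.6)²
n = 147.9737
Round up: n = 148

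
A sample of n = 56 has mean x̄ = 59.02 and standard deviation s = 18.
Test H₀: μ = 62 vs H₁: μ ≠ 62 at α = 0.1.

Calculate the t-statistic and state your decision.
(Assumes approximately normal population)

df = n - 1 = 55
SE = s/√n = 18/√56 = 2.4054
t = (x̄ - μ₀)/SE = (59.02 - 62)/2.4054 = -1.2389
Critical value: t_{0.05,55} = ±1.673
p-value ≈ 0.2206
Decision: fail to reject H₀

Answer: t = -1.2389, fail to reject H₀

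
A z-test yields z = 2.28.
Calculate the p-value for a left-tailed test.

For z = 2.28:
p = P(Z < 2.28) = Φ(2.28) = 0.9887

Answer: p-value ≈ 0.9887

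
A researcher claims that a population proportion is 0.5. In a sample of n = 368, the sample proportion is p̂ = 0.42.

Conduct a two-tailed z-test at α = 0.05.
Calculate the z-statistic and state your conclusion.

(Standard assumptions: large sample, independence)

H₀: p = 0.5, H₁: p ≠ 0.5
Standard error: SE = √(p₀(1-p₀)/n) = √(0.5×0.5/368) = 0.026064
z-statistic: z = (p̂ - p₀)/SE = (0.42 - 0.5)/0.026064 = -3.0694
Critical value: z_0.025 = ±1.960
p-value = 0.0021
Decision: reject H₀ at α = 0.05

Answer: z = -3.0694, reject H₀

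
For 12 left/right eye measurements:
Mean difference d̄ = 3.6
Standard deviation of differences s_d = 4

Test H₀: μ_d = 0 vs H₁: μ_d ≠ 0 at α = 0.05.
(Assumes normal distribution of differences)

Answer: t = 3.1177, reject H₀

Derivation:
df = n - 1 = 11
SE = s_d/√n = 4/√12 = 1.1547
t = d̄/SE = 3.6/1.1547 = 3.1177
Critical value: t_{0.025,11} = ±2.201
p-value ≈ 0.0098
Decision: reject H₀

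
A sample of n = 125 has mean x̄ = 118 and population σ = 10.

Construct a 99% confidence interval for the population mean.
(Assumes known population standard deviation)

Answer: (115.6960, 120.3040)

Derivation:
Confidence level: 99%, α = 0.01
z_0.005 = 2.576
SE = σ/√n = 10/√125 = 0.8944
Margin of error = 2.576 × 0.8944 = 2.3040
CI: x̄ ± margin = 118 ± 2.3040
CI: (115.6960, 120.3040)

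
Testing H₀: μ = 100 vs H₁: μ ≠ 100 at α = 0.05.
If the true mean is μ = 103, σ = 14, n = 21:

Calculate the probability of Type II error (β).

Answer: β ≈ 0.8343

Derivation:
SE = σ/√n = 14/√21 = 3.0551
Critical values: μ₀ ± z_0.025×SE = 100 ± 1.960×3.0551
Acceptance region: (94.0120, 105.9880)
Under H₁ (μ = 103): z_high = (105.9880 - 103)/3.0551 = 0.9780, z_low = (94.0120 - 103)/3.0551 = -2.9420
β = P(not reject | H₁) = Φ(0.9780) - Φ(-2.9420) ≈ 0.8343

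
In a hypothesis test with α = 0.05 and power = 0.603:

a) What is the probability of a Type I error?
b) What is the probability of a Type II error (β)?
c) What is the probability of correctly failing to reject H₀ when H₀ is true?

a) Type I error probability = α = 0.05
b) Power = P(reject H₀ | H₁ true) = 1 - β = 0.603, so Type II error probability = β = 1 - Power = 0.397
c) P(fail to reject H₀ | H₀ true) = 1 - α = 0.95

Answer: a) 0.05, b) 0.397, c) 0.95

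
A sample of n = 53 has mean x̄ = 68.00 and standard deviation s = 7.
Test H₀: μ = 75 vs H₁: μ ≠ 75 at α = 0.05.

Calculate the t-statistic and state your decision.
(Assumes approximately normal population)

df = n - 1 = 52
SE = s/√n = 7/√53 = 0.9615
t = (x̄ - μ₀)/SE = (68.00 - 75)/0.9615 = -7.2803
Critical value: t_{0.025,52} = ±2.007
p-value < 0.0001
Decision: reject H₀

Answer: t = -7.2803, reject H₀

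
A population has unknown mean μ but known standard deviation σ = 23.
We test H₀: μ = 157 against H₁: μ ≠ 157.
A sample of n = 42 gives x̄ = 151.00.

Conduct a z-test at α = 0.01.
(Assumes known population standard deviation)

Standard error: SE = σ/√n = 23/√42 = 3.5490
z-statistic: z = (x̄ - μ₀)/SE = (151.00 - 157)/3.5490 = -1.6906
Critical value: ±2.576
p-value = 0.0909
Decision: fail to reject H₀

Answer: z = -1.6906, fail to reject H₀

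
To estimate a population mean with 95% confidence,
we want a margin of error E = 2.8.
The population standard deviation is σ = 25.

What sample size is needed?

Answer: n = 307

Derivation:
z_0.025 = 1.960
n = (z×σ/E)² = (1.960×25/2.8)²
n = 306.2500
Round up: n = 307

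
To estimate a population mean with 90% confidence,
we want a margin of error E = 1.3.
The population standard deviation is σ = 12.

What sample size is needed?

z_0.05 = 1.645
n = (z×σ/E)² = (1.645×12/1.3)²
n = 230.5725
Round up: n = 231

Answer: n = 231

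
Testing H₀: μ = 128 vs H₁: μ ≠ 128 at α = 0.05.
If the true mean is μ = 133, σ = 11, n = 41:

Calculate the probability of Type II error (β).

Answer: β ≈ 0.1709

Derivation:
SE = σ/√n = 11/√41 = 1.7179
Critical values: μ₀ ± z_0.025×SE = 128 ± 1.960×1.7179
Acceptance region: (124.6329, 131.3671)
Under H₁ (μ = 133): z_high = (131.3671 - 133)/1.7179 = -0.9505, z_low = (124.6329 - 133)/1.7179 = -4.8705
β = P(not reject | H₁) = Φ(-0.9505) - Φ(-4.8705) ≈ 0.1709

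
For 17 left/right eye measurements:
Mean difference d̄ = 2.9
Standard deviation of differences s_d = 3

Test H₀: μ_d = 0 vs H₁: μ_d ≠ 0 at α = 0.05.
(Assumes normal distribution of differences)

Answer: t = 3.9857, reject H₀

Derivation:
df = n - 1 = 16
SE = s_d/√n = 3/√17 = 0.7276
t = d̄/SE = 2.9/0.7276 = 3.9857
Critical value: t_{0.025,16} = ±2.120
p-value ≈ 0.0011
Decision: reject H₀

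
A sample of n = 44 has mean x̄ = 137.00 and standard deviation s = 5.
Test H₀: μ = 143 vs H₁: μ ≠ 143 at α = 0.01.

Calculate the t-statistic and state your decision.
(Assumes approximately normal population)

df = n - 1 = 43
SE = s/√n = 5/√44 = 0.7538
t = (x̄ - μ₀)/SE = (137.00 - 143)/0.7538 = -7.9597
Critical value: t_{0.005,43} = ±2.695
p-value < 0.0001
Decision: reject H₀

Answer: t = -7.9597, reject H₀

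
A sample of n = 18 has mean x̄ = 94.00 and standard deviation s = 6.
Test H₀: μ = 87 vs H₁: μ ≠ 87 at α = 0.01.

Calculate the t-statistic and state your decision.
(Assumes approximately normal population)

df = n - 1 = 17
SE = s/√n = 6/√18 = 1.4142
t = (x̄ - μ₀)/SE = (94.00 - 87)/1.4142 = 4.9498
Critical value: t_{0.005,17} = ±2.898
p-value ≈ 0.0001
Decision: reject H₀

Answer: t = 4.9498, reject H₀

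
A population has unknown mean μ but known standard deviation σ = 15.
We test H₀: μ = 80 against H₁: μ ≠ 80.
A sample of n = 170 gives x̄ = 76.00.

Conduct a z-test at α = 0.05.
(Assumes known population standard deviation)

Answer: z = -3.4771, reject H₀

Derivation:
Standard error: SE = σ/√n = 15/√170 = 1.1504
z-statistic: z = (x̄ - μ₀)/SE = (76.00 - 80)/1.1504 = -3.4771
Critical value: ±1.960
p-value = 0.0005
Decision: reject H₀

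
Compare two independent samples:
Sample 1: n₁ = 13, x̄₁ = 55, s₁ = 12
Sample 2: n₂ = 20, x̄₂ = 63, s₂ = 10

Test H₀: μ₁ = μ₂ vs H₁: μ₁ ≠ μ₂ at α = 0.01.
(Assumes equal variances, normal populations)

Answer: t = -2.0757, fail to reject H₀

Derivation:
Pooled variance: s²_p = [12×12² + 19×10²]/(31) = 117.0323
s_p = 10.8181
SE = s_p×√(1/n₁ + 1/n₂) = 10.8181×√(1/13 + 1/20) = 3.8541
t = (x̄₁ - x̄₂)/SE = (55 - 63)/3.8541 = -2.0757
df = 31, t-critical = ±2.744
Decision: fail to reject H₀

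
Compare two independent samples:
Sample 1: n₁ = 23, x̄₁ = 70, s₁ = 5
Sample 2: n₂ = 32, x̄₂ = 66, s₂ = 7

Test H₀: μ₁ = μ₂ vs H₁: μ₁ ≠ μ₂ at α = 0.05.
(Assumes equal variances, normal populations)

Pooled variance: s²_p = [22×5² + 31×7²]/(53) = 39.0377
s_p = 6.2480
SE = s_p×√(1/n₁ + 1/n₂) = 6.2480×√(1/23 + 1/32) = 1.7080
t = (x̄₁ - x̄₂)/SE = (70 - 66)/1.7080 = 2.3419
df = 53, t-critical = ±2.006
Decision: reject H₀

Answer: t = 2.3419, reject H₀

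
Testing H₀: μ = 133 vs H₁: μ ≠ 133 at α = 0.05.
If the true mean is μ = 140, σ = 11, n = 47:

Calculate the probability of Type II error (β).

Answer: β ≈ 0.0081

Derivation:
SE = σ/√n = 11/√47 = 1.6045
Critical values: μ₀ ± z_0.025×SE = 133 ± 1.960×1.6045
Acceptance region: (129.8552, 136.1448)
Under H₁ (μ = 140): z_high = (136.1448 - 140)/1.6045 = -2.4027, z_low = (129.8552 - 140)/1.6045 = -6.3227
β = P(not reject | H₁) = Φ(-2.4027) - Φ(-6.3227) ≈ 0.0081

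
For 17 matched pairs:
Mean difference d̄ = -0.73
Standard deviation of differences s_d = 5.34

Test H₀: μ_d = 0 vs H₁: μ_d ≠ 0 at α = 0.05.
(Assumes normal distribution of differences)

df = n - 1 = 16
SE = s_d/√n = 5.34/√17 = 1.2951
t = d̄/SE = -0.73/1.2951 = -0.5637
Critical value: t_{0.025,16} = ±2.120
p-value ≈ 0.5808
Decision: fail to reject H₀

Answer: t = -0.5637, fail to reject H₀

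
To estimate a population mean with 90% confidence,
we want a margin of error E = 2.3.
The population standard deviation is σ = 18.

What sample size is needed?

z_0.05 = 1.645
n = (z×σ/E)² = (1.645×18/2.3)²
n = 165.7376
Round up: n = 166

Answer: n = 166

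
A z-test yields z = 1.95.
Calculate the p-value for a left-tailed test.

For z = 1.95:
p = P(Z < 1.95) = Φ(1.95) = 0.9744

Answer: p-value ≈ 0.9744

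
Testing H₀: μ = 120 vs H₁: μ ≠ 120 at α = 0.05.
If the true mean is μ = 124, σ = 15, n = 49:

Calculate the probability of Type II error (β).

Answer: β ≈ 0.5371

Derivation:
SE = σ/√n = 15/√49 = 2.1429
Critical values: μ₀ ± z_0.025×SE = 120 ± 1.960×2.1429
Acceptance region: (115.7999, 124.2001)
Under H₁ (μ = 124): z_high = (124.2001 - 124)/2.1429 = 0.0934, z_low = (115.7999 - 124)/2.1429 = -3.8266
β = P(not reject | H₁) = Φ(0.0934) - Φ(-3.8266) ≈ 0.5371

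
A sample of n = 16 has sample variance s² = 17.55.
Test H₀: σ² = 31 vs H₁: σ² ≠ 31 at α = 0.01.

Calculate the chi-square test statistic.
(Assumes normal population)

df = n - 1 = 15
χ² = (n-1)s²/σ₀² = 15×17.55/31 = 8.4919
Critical values: χ²_{0.995,15} = 4.601, χ²_{0.005,15} = 32.801
Rejection region: χ² < 4.601 or χ² > 32.801
Decision: fail to reject H₀

Answer: χ² = 8.4919, fail to reject H₀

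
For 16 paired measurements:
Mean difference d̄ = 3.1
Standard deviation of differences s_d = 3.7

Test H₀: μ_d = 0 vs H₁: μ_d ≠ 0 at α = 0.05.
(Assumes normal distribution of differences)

df = n - 1 = 15
SE = s_d/√n = 3.7/√16 = 0.9250
t = d̄/SE = 3.1/0.9250 = 3.3514
Critical value: t_{0.025,15} = ±2.131
p-value ≈ 0.0044
Decision: reject H₀

Answer: t = 3.3514, reject H₀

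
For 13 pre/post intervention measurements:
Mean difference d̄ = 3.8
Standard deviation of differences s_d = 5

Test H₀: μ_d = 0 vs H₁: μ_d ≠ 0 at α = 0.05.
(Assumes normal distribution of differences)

Answer: t = 2.7401, reject H₀

Derivation:
df = n - 1 = 12
SE = s_d/√n = 5/√13 = 1.3868
t = d̄/SE = 3.8/1.3868 = 2.7401
Critical value: t_{0.025,12} = ±2.179
p-value ≈ 0.0179
Decision: reject H₀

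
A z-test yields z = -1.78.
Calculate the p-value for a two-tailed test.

Answer: p-value ≈ 0.0751

Derivation:
For z = -1.78:
p = 2×P(Z > |-1.78|) = 2×(1 - Φ(1.78)) = 0.0751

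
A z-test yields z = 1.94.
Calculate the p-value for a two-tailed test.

For z = 1.94:
p = 2×P(Z > |1.94|) = 2×(1 - Φ(1.94)) = 0.0524

Answer: p-value ≈ 0.0524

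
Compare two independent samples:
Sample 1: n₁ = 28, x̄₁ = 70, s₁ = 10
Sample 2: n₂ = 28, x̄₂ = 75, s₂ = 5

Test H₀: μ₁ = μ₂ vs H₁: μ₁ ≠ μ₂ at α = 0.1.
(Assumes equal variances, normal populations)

Pooled variance: s²_p = [27×10² + 27×5²]/(54) = 62.5000
s_p = 7.9057
SE = s_p×√(1/n₁ + 1/n₂) = 7.9057×√(1/28 + 1/28) = 2.1129
t = (x̄₁ - x̄₂)/SE = (70 - 75)/2.1129 = -2.3664
df = 54, t-critical = ±1.674
Decision: reject H₀

Answer: t = -2.3664, reject H₀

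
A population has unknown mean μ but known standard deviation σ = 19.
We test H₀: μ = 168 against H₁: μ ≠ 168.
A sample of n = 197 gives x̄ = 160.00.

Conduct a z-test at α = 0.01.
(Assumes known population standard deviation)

Answer: z = -5.9097, reject H₀

Derivation:
Standard error: SE = σ/√n = 19/√197 = 1.3537
z-statistic: z = (x̄ - μ₀)/SE = (160.00 - 168)/1.3537 = -5.9097
Critical value: ±2.576
p-value < 0.0001
Decision: reject H₀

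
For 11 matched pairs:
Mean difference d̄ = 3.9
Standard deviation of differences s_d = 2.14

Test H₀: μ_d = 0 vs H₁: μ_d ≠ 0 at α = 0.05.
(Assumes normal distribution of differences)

df = n - 1 = 10
SE = s_d/√n = 2.14/√11 = 0.6452
t = d̄/SE = 3.9/0.6452 = 6.0446
Critical value: t_{0.025,10} = ±2.228
p-value ≈ 0.0001
Decision: reject H₀

Answer: t = 6.0446, reject H₀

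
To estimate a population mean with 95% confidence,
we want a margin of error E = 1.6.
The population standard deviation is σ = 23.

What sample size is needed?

Answer: n = 794

Derivation:
z_0.025 = 1.960
n = (z×σ/E)² = (1.960×23/1.6)²
n = 793.8306
Round up: n = 794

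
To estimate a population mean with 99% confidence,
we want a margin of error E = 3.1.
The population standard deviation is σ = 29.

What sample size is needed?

Answer: n = 581

Derivation:
z_0.005 = 2.576
n = (z×σ/E)² = (2.576×29/3.1)²
n = 580.7167
Round up: n = 581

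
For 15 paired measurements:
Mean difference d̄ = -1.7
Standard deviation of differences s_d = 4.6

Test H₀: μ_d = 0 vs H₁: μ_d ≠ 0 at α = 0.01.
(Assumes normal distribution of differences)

Answer: t = -1.4313, fail to reject H₀

Derivation:
df = n - 1 = 14
SE = s_d/√n = 4.6/√15 = 1.1877
t = d̄/SE = -1.7/1.1877 = -1.4313
Critical value: t_{0.005,14} = ±2.977
p-value ≈ 0.1743
Decision: fail to reject H₀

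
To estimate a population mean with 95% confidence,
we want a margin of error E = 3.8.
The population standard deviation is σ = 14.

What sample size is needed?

Answer: n = 53

Derivation:
z_0.025 = 1.960
n = (z×σ/E)² = (1.960×14/3.8)²
n = 52.1436
Round up: n = 53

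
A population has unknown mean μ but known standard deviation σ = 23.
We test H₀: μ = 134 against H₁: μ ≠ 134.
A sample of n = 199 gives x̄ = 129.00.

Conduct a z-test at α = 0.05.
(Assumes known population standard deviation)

Standard error: SE = σ/√n = 23/√199 = 1.6304
z-statistic: z = (x̄ - μ₀)/SE = (129.00 - 134)/1.6304 = -3.0667
Critical value: ±1.960
p-value = 0.0022
Decision: reject H₀

Answer: z = -3.0667, reject H₀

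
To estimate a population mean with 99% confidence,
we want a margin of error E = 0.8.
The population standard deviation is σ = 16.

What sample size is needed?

z_0.005 = 2.576
n = (z×σ/E)² = (2.576×16/0.8)²
n = 2654.3104
Round up: n = 2655

Answer: n = 2655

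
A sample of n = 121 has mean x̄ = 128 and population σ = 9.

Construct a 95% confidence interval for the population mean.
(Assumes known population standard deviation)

Answer: (126.3963, 129.6037)

Derivation:
Confidence level: 95%, α = 0.05
z_0.025 = 1.960
SE = σ/√n = 9/√121 = 0.8182
Margin of error = 1.960 × 0.8182 = 1.6037
CI: x̄ ± margin = 128 ± 1.6037
CI: (126.3963, 129.6037)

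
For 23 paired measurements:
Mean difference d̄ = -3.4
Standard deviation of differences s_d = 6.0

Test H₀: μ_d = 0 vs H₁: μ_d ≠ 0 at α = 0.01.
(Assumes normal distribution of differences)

Answer: t = -2.7176, fail to reject H₀

Derivation:
df = n - 1 = 22
SE = s_d/√n = 6.0/√23 = 1.2511
t = d̄/SE = -3.4/1.2511 = -2.7176
Critical value: t_{0.005,22} = ±2.819
p-value ≈ 0.0126
Decision: fail to reject H₀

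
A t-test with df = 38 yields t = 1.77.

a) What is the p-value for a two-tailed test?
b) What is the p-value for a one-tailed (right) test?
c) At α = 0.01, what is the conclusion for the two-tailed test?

Using t-distribution with df = 38:
a) Two-tailed: p = 2×P(T > 1.77) = 0.0848
b) One-tailed: p = P(T > 1.77) = 0.0424
c) 0.0848 ≥ 0.01, fail to reject H₀

Answer: a) 0.0848, b) 0.0424, c) fail to reject H₀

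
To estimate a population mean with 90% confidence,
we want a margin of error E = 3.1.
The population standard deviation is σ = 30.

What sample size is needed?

z_0.05 = 1.645
n = (z×σ/E)² = (1.645×30/3.1)²
n = 253.4259
Round up: n = 254

Answer: n = 254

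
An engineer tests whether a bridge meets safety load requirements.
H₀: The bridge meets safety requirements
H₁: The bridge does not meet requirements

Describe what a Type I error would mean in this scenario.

A Type I error (probability α) occurs when we reject a true H₀.
A Type II error (probability β) occurs when we fail to reject a false H₀.

Answer: Unnecessarily closing a safe bridge for repairs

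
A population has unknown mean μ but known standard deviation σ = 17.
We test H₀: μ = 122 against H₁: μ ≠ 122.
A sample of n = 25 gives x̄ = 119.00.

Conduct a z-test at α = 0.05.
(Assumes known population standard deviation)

Answer: z = -0.8824, fail to reject H₀

Derivation:
Standard error: SE = σ/√n = 17/√25 = 3.4000
z-statistic: z = (x̄ - μ₀)/SE = (119.00 - 122)/3.4000 = -0.8824
Critical value: ±1.960
p-value = 0.3776
Decision: fail to reject H₀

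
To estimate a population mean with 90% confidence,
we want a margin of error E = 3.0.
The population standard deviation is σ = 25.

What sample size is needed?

z_0.05 = 1.645
n = (z×σ/E)² = (1.645×25/3.0)²
n = 187.9184
Round up: n = 188

Answer: n = 188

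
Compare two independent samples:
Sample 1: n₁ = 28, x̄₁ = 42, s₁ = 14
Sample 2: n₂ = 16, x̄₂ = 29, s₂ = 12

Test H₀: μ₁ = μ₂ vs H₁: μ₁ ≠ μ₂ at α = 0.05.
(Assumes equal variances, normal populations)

Pooled variance: s²_p = [27×14² + 15×12²]/(42) = 177.4286
s_p = 13.3202
SE = s_p×√(1/n₁ + 1/n₂) = 13.3202×√(1/28 + 1/16) = 4.1744
t = (x̄₁ - x̄₂)/SE = (42 - 29)/4.1744 = 3.1142
df = 42, t-critical = ±2.018
Decision: reject H₀

Answer: t = 3.1142, reject H₀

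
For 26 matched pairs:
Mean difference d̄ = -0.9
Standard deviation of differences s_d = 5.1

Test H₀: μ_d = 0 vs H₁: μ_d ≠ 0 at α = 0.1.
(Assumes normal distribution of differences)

df = n - 1 = 25
SE = s_d/√n = 5.1/√26 = 1.0002
t = d̄/SE = -0.9/1.0002 = -0.8998
Critical value: t_{0.05,25} = ±1.708
p-value ≈ 0.3768
Decision: fail to reject H₀

Answer: t = -0.8998, fail to reject H₀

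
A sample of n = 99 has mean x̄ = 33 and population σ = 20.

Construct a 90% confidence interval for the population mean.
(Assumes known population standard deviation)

Confidence level: 90%, α = 0.1
z_0.05 = 1.645
SE = σ/√n = 20/√99 = 2.0101
Margin of error = 1.645 × 2.0101 = 3.3066
CI: x̄ ± margin = 33 ± 3.3066
CI: (29.6934, 36.3066)

Answer: (29.6934, 36.3066)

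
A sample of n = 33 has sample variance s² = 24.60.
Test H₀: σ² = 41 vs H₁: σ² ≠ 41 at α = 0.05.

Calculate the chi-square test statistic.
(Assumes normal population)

df = n - 1 = 32
χ² = (n-1)s²/σ₀² = 32×24.60/41 = 19.2000
Critical values: χ²_{0.975,32} = 18.291, χ²_{0.025,32} = 49.480
Rejection region: χ² < 18.291 or χ² > 49.480
Decision: fail to reject H₀

Answer: χ² = 19.2000, fail to reject H₀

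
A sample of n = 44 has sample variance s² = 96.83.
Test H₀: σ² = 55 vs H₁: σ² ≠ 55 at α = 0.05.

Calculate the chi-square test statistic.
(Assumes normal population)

df = n - 1 = 43
χ² = (n-1)s²/σ₀² = 43×96.83/55 = 75.7035
Critical values: χ²_{0.975,43} = 26.785, χ²_{0.025,43} = 62.990
Rejection region: χ² < 26.785 or χ² > 62.990
Decision: reject H₀

Answer: χ² = 75.7035, reject H₀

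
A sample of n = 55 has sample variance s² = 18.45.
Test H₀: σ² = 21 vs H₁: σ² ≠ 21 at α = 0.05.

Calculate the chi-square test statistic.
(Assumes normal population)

df = n - 1 = 54
χ² = (n-1)s²/σ₀² = 54×18.45/21 = 47.4429
Critical values: χ²_{0.975,54} = 35.586, χ²_{0.025,54} = 76.192
Rejection region: χ² < 35.586 or χ² > 76.192
Decision: fail to reject H₀

Answer: χ² = 47.4429, fail to reject H₀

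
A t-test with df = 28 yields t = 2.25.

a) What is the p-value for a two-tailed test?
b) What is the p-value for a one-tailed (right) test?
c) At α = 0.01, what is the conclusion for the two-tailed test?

Answer: a) 0.0325, b) 0.0162, c) fail to reject H₀

Derivation:
Using t-distribution with df = 28:
a) Two-tailed: p = 2×P(T > 2.25) = 0.0325
b) One-tailed: p = P(T > 2.25) = 0.0162
c) 0.0325 ≥ 0.01, fail to reject H₀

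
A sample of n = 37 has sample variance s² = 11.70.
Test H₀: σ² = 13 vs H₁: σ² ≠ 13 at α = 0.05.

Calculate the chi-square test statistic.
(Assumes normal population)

Answer: χ² = 32.4000, fail to reject H₀

Derivation:
df = n - 1 = 36
χ² = (n-1)s²/σ₀² = 36×11.70/13 = 32.4000
Critical values: χ²_{0.975,36} = 21.336, χ²_{0.025,36} = 54.437
Rejection region: χ² < 21.336 or χ² > 54.437
Decision: fail to reject H₀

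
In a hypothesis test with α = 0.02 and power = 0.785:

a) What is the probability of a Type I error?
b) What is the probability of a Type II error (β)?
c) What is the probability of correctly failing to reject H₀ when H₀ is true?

Answer: a) 0.02, b) 0.215, c) 0.98

Derivation:
a) Type I error probability = α = 0.02
b) Power = P(reject H₀ | H₁ true) = 1 - β = 0.785, so Type II error probability = β = 1 - Power = 0.215
c) P(fail to reject H₀ | H₀ true) = 1 - α = 0.98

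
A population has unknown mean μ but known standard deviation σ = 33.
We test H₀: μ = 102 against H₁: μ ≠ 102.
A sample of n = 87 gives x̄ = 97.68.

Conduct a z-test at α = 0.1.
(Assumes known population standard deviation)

Standard error: SE = σ/√n = 33/√87 = 3.5380
z-statistic: z = (x̄ - μ₀)/SE = (97.68 - 102)/3.5380 = -1.2210
Critical value: ±1.645
p-value = 0.2221
Decision: fail to reject H₀

Answer: z = -1.2210, fail to reject H₀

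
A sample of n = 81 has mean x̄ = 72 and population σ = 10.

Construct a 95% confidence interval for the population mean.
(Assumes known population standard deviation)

Confidence level: 95%, α = 0.05
z_0.025 = 1.960
SE = σ/√n = 10/√81 = 1.1111
Margin of error = 1.960 × 1.1111 = 2.1778
CI: x̄ ± margin = 72 ± 2.1778
CI: (69.8222, 74.1778)

Answer: (69.8222, 74.1778)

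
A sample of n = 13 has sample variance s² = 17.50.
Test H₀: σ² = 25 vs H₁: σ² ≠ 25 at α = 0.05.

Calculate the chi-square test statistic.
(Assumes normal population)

df = n - 1 = 12
χ² = (n-1)s²/σ₀² = 12×17.50/25 = 8.4000
Critical values: χ²_{0.975,12} = 4.404, χ²_{0.025,12} = 23.337
Rejection region: χ² < 4.404 or χ² > 23.337
Decision: fail to reject H₀

Answer: χ² = 8.4000, fail to reject H₀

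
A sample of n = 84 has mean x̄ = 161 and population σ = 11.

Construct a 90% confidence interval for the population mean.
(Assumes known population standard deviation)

Answer: (159.0257, 162.9743)

Derivation:
Confidence level: 90%, α = 0.1
z_0.05 = 1.645
SE = σ/√n = 11/√84 = 1.2002
Margin of error = 1.645 × 1.2002 = 1.9743
CI: x̄ ± margin = 161 ± 1.9743
CI: (159.0257, 162.9743)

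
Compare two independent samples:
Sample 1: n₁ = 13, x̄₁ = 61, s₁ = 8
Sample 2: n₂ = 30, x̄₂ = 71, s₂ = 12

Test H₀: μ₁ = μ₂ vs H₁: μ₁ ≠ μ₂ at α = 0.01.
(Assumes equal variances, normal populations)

Answer: t = -2.7425, reject H₀

Derivation:
Pooled variance: s²_p = [12×8² + 29×12²]/(41) = 120.5854
s_p = 10.9811
SE = s_p×√(1/n₁ + 1/n₂) = 10.9811×√(1/13 + 1/30) = 3.6463
t = (x̄₁ - x̄₂)/SE = (61 - 71)/3.6463 = -2.7425
df = 41, t-critical = ±2.701
Decision: reject H₀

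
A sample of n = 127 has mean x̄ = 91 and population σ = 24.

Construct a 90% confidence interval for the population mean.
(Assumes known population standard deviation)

Confidence level: 90%, α = 0.1
z_0.05 = 1.645
SE = σ/√n = 24/√127 = 2.1297
Margin of error = 1.645 × 2.1297 = 3.5034
CI: x̄ ± margin = 91 ± 3.5034
CI: (87.4966, 94.5034)

Answer: (87.4966, 94.5034)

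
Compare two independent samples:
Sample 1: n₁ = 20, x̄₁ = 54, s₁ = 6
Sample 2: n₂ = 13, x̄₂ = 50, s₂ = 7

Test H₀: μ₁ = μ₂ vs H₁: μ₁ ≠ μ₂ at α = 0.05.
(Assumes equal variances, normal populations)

Answer: t = 1.7528, fail to reject H₀

Derivation:
Pooled variance: s²_p = [19×6² + 12×7²]/(31) = 41.0323
s_p = 6.4056
SE = s_p×√(1/n₁ + 1/n₂) = 6.4056×√(1/20 + 1/13) = 2.2821
t = (x̄₁ - x̄₂)/SE = (54 - 50)/2.2821 = 1.7528
df = 31, t-critical = ±2.040
Decision: fail to reject H₀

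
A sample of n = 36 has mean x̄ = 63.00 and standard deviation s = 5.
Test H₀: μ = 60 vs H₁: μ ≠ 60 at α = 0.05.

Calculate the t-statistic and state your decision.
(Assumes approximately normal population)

Answer: t = 3.6001, reject H₀

Derivation:
df = n - 1 = 35
SE = s/√n = 5/√36 = 0.8333
t = (x̄ - μ₀)/SE = (63.00 - 60)/0.8333 = 3.6001
Critical value: t_{0.025,35} = ±2.030
p-value ≈ 0.0010
Decision: reject H₀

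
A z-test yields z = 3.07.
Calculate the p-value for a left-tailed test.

Answer: p-value ≈ 0.9989

Derivation:
For z = 3.07:
p = P(Z < 3.07) = Φ(3.07) = 0.9989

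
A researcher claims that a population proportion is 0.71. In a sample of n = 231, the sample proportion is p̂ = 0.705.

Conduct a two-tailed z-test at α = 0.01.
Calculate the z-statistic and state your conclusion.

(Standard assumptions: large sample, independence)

Answer: z = -0.1675, fail to reject H₀

Derivation:
H₀: p = 0.71, H₁: p ≠ 0.71
Standard error: SE = √(p₀(1-p₀)/n) = √(0.71×0.29/231) = 0.029855
z-statistic: z = (p̂ - p₀)/SE = (0.705 - 0.71)/0.029855 = -0.1675
Critical value: z_0.005 = ±2.576
p-value = 0.8670
Decision: fail to reject H₀ at α = 0.01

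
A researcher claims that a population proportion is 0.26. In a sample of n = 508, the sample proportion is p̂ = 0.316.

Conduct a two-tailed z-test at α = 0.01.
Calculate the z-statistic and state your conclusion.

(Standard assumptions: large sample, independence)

Answer: z = 2.8775, reject H₀

Derivation:
H₀: p = 0.26, H₁: p ≠ 0.26
Standard error: SE = √(p₀(1-p₀)/n) = √(0.26×0.74/508) = 0.019461
z-statistic: z = (p̂ - p₀)/SE = (0.316 - 0.26)/0.019461 = 2.8775
Critical value: z_0.005 = ±2.576
p-value = 0.0040
Decision: reject H₀ at α = 0.01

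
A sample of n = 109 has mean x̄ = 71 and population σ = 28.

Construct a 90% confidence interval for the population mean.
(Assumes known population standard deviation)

Answer: (66.5883, 75.4117)

Derivation:
Confidence level: 90%, α = 0.1
z_0.05 = 1.645
SE = σ/√n = 28/√109 = 2.6819
Margin of error = 1.645 × 2.6819 = 4.4117
CI: x̄ ± margin = 71 ± 4.4117
CI: (66.5883, 75.4117)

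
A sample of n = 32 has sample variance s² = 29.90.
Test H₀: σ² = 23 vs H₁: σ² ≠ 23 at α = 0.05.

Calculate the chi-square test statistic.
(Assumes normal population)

Answer: χ² = 40.3000, fail to reject H₀

Derivation:
df = n - 1 = 31
χ² = (n-1)s²/σ₀² = 31×29.90/23 = 40.3000
Critical values: χ²_{0.975,31} = 17.539, χ²_{0.025,31} = 48.232
Rejection region: χ² < 17.539 or χ² > 48.232
Decision: fail to reject H₀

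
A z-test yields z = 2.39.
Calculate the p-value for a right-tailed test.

Answer: p-value ≈ 0.0084

Derivation:
For z = 2.39:
p = P(Z > 2.39) = 1 - Φ(2.39) = 0.0084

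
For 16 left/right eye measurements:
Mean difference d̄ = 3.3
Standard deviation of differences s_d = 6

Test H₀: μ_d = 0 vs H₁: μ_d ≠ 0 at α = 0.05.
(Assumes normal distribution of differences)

Answer: t = 2.2000, reject H₀

Derivation:
df = n - 1 = 15
SE = s_d/√n = 6/√16 = 1.5000
t = d̄/SE = 3.3/1.5000 = 2.2000
Critical value: t_{0.025,15} = ±2.131
p-value ≈ 0.0439
Decision: reject H₀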